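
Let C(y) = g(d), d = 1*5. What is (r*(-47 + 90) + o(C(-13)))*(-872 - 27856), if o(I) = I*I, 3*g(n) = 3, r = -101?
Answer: 124736976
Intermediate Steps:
d = 5
g(n) = 1 (g(n) = (⅓)*3 = 1)
C(y) = 1
o(I) = I²
(r*(-47 + 90) + o(C(-13)))*(-872 - 27856) = (-101*(-47 + 90) + 1²)*(-872 - 27856) = (-101*43 + 1)*(-28728) = (-4343 + 1)*(-28728) = -4342*(-28728) = 124736976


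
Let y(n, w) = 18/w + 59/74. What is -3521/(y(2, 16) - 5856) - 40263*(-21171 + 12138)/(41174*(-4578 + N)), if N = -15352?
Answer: 225025759128167/1421937646680740 ≈ 0.15825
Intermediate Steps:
y(n, w) = 59/74 + 18/w (y(n, w) = 18/w + 59*(1/74) = 18/w + 59/74 = 59/74 + 18/w)
-3521/(y(2, 16) - 5856) - 40263*(-21171 + 12138)/(41174*(-4578 + N)) = -3521/((59/74 + 18/16) - 5856) - 40263*(-21171 + 12138)/(41174*(-4578 - 15352)) = -3521/((59/74 + 18*(1/16)) - 5856) - 40263/(41174/((-9033/(-19930)))) = -3521/((59/74 + 9/8) - 5856) - 40263/(41174/((-9033*(-1/19930)))) = -3521/(569/296 - 5856) - 40263/(41174/(9033/19930)) = -3521/(-1732807/296) - 40263/(41174*(19930/9033)) = -3521*(-296/1732807) - 40263/820597820/9033 = 1042216/1732807 - 40263*9033/820597820 = 1042216/1732807 - 363695679/820597820 = 225025759128167/1421937646680740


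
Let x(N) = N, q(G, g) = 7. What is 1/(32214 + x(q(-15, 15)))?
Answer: 1/32221 ≈ 3.1036e-5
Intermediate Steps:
1/(32214 + x(q(-15, 15))) = 1/(32214 + 7) = 1/32221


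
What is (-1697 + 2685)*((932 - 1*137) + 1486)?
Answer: 2253628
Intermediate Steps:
(-1697 + 2685)*((932 - 1*137) + 1486) = 988*((932 - 137) + 1486) = 988*(795 + 1486) = 988*2281 = 2253628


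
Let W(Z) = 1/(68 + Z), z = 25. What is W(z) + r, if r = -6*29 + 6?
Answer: -15623/93 ≈ -167.99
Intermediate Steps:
r = -168 (r = -174 + 6 = -168)
W(z) + r = 1/(68 + 25) - 168 = 1/93 - 168 = -15623/93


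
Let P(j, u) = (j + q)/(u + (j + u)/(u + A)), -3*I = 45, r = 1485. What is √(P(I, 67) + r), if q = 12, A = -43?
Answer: 3*√28416295/415 ≈ 38.535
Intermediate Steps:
I = -15 (I = -⅓*45 = -15)
P(j, u) = (12 + j)/(u + (j + u)/(-43 + u)) (P(j, u) = (j + 12)/(u + (j + u)/(u - 43)) = (12 + j)/(u + (j + u)/(-43 + u)))
√(P(I, 67) + r) = √((-516 - 43*(-15) + 12*67 - 15*67)/(-15 + 67² - 42*67) + 1485) = √((-516 + 645 + 804 - 1005)/(-15 + 4489 - 2814) + 1485) = √(-72/1660 + 1485) = √((1/1660)*(-72) + 1485) = √(-18/415 + 1485) = √(616257/415) = 3*√28416295/415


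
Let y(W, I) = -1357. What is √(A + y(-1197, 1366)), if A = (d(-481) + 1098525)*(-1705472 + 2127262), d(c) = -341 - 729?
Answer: √462895543093 ≈ 6.8036e+5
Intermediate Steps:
d(c) = -1070
A = 462895544450 (A = (-1070 + 1098525)*(-1705472 + 2127262) = 1097455*421790 = 462895544450)
√(A + y(-1197, 1366)) = √(462895544450 - 1357) = √462895543093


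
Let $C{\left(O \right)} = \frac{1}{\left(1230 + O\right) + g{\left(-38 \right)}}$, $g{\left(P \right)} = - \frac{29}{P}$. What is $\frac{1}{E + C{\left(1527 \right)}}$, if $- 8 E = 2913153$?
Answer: $- \frac{838360}{305283868331} \approx -2.7462 \cdot 10^{-6}$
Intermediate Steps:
$E = - \frac{2913153}{8}$ ($E = \left(- \frac{1}{8}\right) 2913153 = - \frac{2913153}{8} \approx -3.6414 \cdot 10^{5}$)
$C{\left(O \right)} = \frac{1}{\frac{46769}{38} + O}$ ($C{\left(O \right)} = \frac{1}{\left(1230 + O\right) - \frac{29}{-38}} = \frac{1}{\left(1230 + O\right) - - \frac{29}{38}} = \frac{1}{\left(1230 + O\right) + \frac{29}{38}} = \frac{1}{\frac{46769}{38} + O}$)
$\frac{1}{E + C{\left(1527 \right)}} = \frac{1}{- \frac{2913153}{8} + \frac{38}{46769 + 38 \cdot 1527}} = \frac{1}{- \frac{2913153}{8} + \frac{38}{46769 + 58026}} = \frac{1}{- \frac{2913153}{8} + \frac{38}{104795}} = \frac{1}{- \frac{305283868331}{838360}} = - \frac{838360}{305283868331}$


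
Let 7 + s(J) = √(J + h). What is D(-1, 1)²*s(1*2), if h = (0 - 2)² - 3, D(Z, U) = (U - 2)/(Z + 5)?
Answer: -7/16 + √3/16 ≈ -0.32925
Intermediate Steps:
D(Z, U) = (-2 + U)/(5 + Z)
h = 1 (h = (-2)² - 3 = 4 - 3 = 1)
s(J) = -7 + √(1 + J) (s(J) = -7 + √(J + 1) = -7 + √(1 + J))
D(-1, 1)²*s(1*2) = ((-2 + 1)/(5 - 1))²*(-7 + √(1 + 1*2)) = (-1/4)²*(-7 + √(1 + 2)) = ((¼)*(-1))²*(-7 + √3) = (-¼)²*(-7 + √3) = (-7 + √3)/16 = -7/16 + √3/16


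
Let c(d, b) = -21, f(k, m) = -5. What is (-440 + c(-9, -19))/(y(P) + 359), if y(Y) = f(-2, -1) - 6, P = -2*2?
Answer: -461/348 ≈ -1.3247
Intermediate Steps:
P = -4
y(Y) = -11 (y(Y) = -5 - 6 = -11)
(-440 + c(-9, -19))/(y(P) + 359) = (-440 - 21)/(-11 + 359) = -461/348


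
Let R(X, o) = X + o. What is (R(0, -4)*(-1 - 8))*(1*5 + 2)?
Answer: 252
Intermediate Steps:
(R(0, -4)*(-1 - 8))*(1*5 + 2) = ((0 - 4)*(-1 - 8))*(1*5 + 2) = (-4*(-9))*(5 + 2) = 36*7 = 252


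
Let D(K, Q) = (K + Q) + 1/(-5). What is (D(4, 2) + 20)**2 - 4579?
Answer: -97834/25 ≈ -3913.4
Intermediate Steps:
D(K, Q) = -1/5 + K + Q (D(K, Q) = (K + Q) - 1/5 = -1/5 + K + Q)
(D(4, 2) + 20)**2 - 4579 = ((-1/5 + 4 + 2) + 20)**2 - 4579 = (29/5 + 20)**2 - 4579 = (129/5)**2 - 4579 = 16641/25 - 4579 = -97834/25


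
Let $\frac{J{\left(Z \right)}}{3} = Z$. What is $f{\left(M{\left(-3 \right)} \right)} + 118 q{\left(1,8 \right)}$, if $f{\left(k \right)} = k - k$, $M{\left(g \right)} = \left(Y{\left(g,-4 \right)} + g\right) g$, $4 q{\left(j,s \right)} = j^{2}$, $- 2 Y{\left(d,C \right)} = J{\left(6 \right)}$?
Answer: $\frac{59}{2} \approx 29.5$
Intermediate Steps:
$J{\left(Z \right)} = 3 Z$
$Y{\left(d,C \right)} = -9$ ($Y{\left(d,C \right)} = - \frac{3 \cdot 6}{2} = \left(- \frac{1}{2}\right) 18 = -9$)
$q{\left(j,s \right)} = \frac{j^{2}}{4}$
$M{\left(g \right)} = g \left(-9 + g\right)$ ($M{\left(g \right)} = \left(-9 + g\right) g = g \left(-9 + g\right)$)
$f{\left(k \right)} = 0$
$f{\left(M{\left(-3 \right)} \right)} + 118 q{\left(1,8 \right)} = 0 + 118 \frac{1^{2}}{4} = 0 + 118 \cdot \frac{1}{4} \cdot 1 = 0 + 118 \cdot \frac{1}{4} = 0 + \frac{59}{2} = \frac{59}{2}$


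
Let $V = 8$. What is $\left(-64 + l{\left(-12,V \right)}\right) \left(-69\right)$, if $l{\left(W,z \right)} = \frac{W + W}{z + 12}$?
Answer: $\frac{22494}{5} \approx 4498.8$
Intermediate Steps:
$l{\left(W,z \right)} = \frac{2 W}{12 + z}$
$\left(-64 + l{\left(-12,V \right)}\right) \left(-69\right) = \left(-64 + 2 \left(-12\right) \frac{1}{12 + 8}\right) \left(-69\right) = \left(-64 + 2 \left(-12\right) \frac{1}{20}\right) \left(-69\right) = \left(-64 - \frac{6}{5}\right) \left(-69\right) = \left(- \frac{326}{5}\right) \left(-69\right) = \frac{22494}{5}$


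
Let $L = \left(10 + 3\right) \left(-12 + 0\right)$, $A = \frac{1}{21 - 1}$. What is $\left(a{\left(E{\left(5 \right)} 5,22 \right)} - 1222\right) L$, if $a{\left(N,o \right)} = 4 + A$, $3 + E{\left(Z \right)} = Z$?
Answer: $\frac{950001}{5} \approx 1.9 \cdot 10^{5}$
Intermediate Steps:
$A = \frac{1}{20} \approx 0.05$
$E{\left(Z \right)} = -3 + Z$
$a{\left(N,o \right)} = \frac{81}{20}$ ($a{\left(N,o \right)} = 4 + \frac{1}{20} = \frac{81}{20}$)
$L = -156$ ($L = 13 \left(-12\right) = -156$)
$\left(a{\left(E{\left(5 \right)} 5,22 \right)} - 1222\right) L = \left(\frac{81}{20} - 1222\right) \left(-156\right) = \left(- \frac{24359}{20}\right) \left(-156\right) = \frac{950001}{5}$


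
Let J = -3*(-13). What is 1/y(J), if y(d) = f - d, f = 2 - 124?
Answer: -1/161 ≈ -0.0062112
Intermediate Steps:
f = -122
J = 39
y(d) = -122 - d
1/y(J) = 1/(-122 - 1*39) = 1/(-122 - 39) = 1/(-161) = -1/161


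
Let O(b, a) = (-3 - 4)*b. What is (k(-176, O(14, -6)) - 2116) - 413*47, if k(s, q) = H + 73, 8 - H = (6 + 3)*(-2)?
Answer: -21428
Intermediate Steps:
H = 26 (H = 8 - (6 + 3)*(-2) = 8 - 9*(-2) = 8 - 1*(-18) = 8 + 18 = 26)
O(b, a) = -7*b
k(s, q) = 99 (k(s, q) = 26 + 73 = 99)
(k(-176, O(14, -6)) - 2116) - 413*47 = (99 - 2116) - 413*47 = -2017 - 19411 = -21428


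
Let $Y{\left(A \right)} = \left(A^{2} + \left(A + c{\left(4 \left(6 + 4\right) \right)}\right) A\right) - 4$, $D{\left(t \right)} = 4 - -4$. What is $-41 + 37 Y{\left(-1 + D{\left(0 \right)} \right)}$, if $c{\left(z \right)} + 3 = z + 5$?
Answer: $14315$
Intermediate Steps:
$D{\left(t \right)} = 8$ ($D{\left(t \right)} = 4 + 4 = 8$)
$c{\left(z \right)} = 2 + z$ ($c{\left(z \right)} = -3 + \left(z + 5\right) = -3 + \left(5 + z\right) = 2 + z$)
$Y{\left(A \right)} = -4 + A^{2} + A \left(42 + A\right)$ ($Y{\left(A \right)} = \left(A^{2} + \left(A + \left(2 + 4 \left(6 + 4\right)\right)\right) A\right) - 4 = \left(A^{2} + \left(A + \left(2 + 4 \cdot 10\right)\right) A\right) - 4 = \left(A^{2} + \left(A + \left(2 + 40\right)\right) A\right) - 4 = \left(A^{2} + \left(A + 42\right) A\right) - 4 = \left(A^{2} + \left(42 + A\right) A\right) - 4 = \left(A^{2} + A \left(42 + A\right)\right) - 4 = -4 + A^{2} + A \left(42 + A\right)$)
$-41 + 37 Y{\left(-1 + D{\left(0 \right)} \right)} = -41 + 37 \left(-4 + 2 \left(-1 + 8\right)^{2} + 42 \left(-1 + 8\right)\right) = -41 + 37 \left(-4 + 2 \cdot 7^{2} + 42 \cdot 7\right) = -41 + 37 \left(-4 + 2 \cdot 49 + 294\right) = -41 + 37 \left(-4 + 98 + 294\right) = -41 + 37 \cdot 388 = -41 + 14356 = 14315$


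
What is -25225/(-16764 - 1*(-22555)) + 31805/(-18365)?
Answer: -129487976/21270343 ≈ -6.0877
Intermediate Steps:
-25225/(-16764 - 1*(-22555)) + 31805/(-18365) = -25225/(-16764 + 22555) + 31805*(-1/18365) = -25225/5791 - 6361/3673 = -129487976/21270343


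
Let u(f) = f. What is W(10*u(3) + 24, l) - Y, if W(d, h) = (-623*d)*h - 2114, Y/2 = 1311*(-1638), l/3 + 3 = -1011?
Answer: 106631686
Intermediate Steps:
l = -3042 (l = -9 + 3*(-1011) = -9 - 3033 = -3042)
Y = -4294836 (Y = 2*(1311*(-1638)) = 2*(-2147418) = -4294836)
W(d, h) = -2114 - 623*d*h (W(d, h) = -623*d*h - 2114 = -2114 - 623*d*h)
W(10*u(3) + 24, l) - Y = (-2114 - 623*(10*3 + 24)*(-3042)) - 1*(-4294836) = (-2114 - 623*(30 + 24)*(-3042)) + 4294836 = (-2114 - 623*54*(-3042)) + 4294836 = (-2114 + 102338964) + 4294836 = 102336850 + 4294836 = 106631686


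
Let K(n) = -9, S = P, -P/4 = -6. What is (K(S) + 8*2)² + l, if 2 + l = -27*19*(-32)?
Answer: 16463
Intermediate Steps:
P = 24 (P = -4*(-6) = 24)
S = 24
l = 16414 (l = -2 - 27*19*(-32) = -2 - 513*(-32) = -2 + 16416 = 16414)
(K(S) + 8*2)² + l = (-9 + 8*2)² + 16414 = (-9 + 16)² + 16414 = 7² + 16414 = 49 + 16414 = 16463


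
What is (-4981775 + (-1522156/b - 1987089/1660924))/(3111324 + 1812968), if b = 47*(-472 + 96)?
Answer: -18277726765461483/18067134357669872 ≈ -1.0117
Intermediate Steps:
b = -17672 (b = 47*(-376) = -17672)
(-4981775 + (-1522156/b - 1987089/1660924))/(3111324 + 1812968) = (-4981775 + (-1522156/(-17672) - 1987089/1660924))/(3111324 + 1812968) = (-4981775 + (-1522156*(-1/17672) - 1987089*1/1660924))/4924292 = (-4981775 + (380539/4418 - 1987089/1660924))*(1/4924292) = (-4981775 + 311633699417/3668981116)*(1/4924292) = -18277726765461483/3668981116*1/4924292 = -18277726765461483/18067134357669872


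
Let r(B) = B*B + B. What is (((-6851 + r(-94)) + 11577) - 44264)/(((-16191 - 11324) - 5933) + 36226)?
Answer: -15398/1389 ≈ -11.086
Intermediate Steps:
r(B) = B + B² (r(B) = B² + B = B + B²)
(((-6851 + r(-94)) + 11577) - 44264)/(((-16191 - 11324) - 5933) + 36226) = (((-6851 - 94*(1 - 94)) + 11577) - 44264)/(((-16191 - 11324) - 5933) + 36226) = (((-6851 - 94*(-93)) + 11577) - 44264)/((-27515 - 5933) + 36226) = (((-6851 + 8742) + 11577) - 44264)/(-33448 + 36226) = ((1891 + 11577) - 44264)/2778 = (13468 - 44264)*(1/2778) = -30796*1/2778 = -15398/1389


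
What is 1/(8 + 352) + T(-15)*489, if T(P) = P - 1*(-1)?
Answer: -2464559/360 ≈ -6846.0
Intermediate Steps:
T(P) = 1 + P (T(P) = P + 1 = 1 + P)
1/(8 + 352) + T(-15)*489 = 1/(8 + 352) + (1 - 15)*489 = 1/360 - 14*489 = 1/360 - 6846 = -2464559/360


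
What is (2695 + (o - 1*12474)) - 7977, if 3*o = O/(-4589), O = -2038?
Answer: -244444814/13767 ≈ -17756.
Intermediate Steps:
o = 2038/13767 (o = (-2038/(-4589))/3 = (-2038*(-1/4589))/3 = (⅓)*(2038/4589) = 2038/13767 ≈ 0.14804)
(2695 + (o - 1*12474)) - 7977 = (2695 + (2038/13767 - 1*12474)) - 7977 = (2695 + (2038/13767 - 12474)) - 7977 = (2695 - 171727520/13767) - 7977 = -134625455/13767 - 7977 = -244444814/13767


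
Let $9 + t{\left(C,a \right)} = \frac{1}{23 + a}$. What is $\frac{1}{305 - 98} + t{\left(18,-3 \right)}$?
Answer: $- \frac{37033}{4140} \approx -8.9452$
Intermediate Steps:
$t{\left(C,a \right)} = -9 + \frac{1}{23 + a}$
$\frac{1}{305 - 98} + t{\left(18,-3 \right)} = \frac{1}{305 - 98} + \frac{-206 - -27}{23 - 3} = \frac{1}{207} + \frac{-206 + 27}{20} = \frac{1}{207} + \frac{1}{20} \left(-179\right) = \frac{1}{207} - \frac{179}{20} = - \frac{37033}{4140}$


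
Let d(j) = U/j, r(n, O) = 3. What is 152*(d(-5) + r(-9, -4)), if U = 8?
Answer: 1064/5 ≈ 212.80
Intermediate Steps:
d(j) = 8/j
152*(d(-5) + r(-9, -4)) = 152*(8/(-5) + 3) = 152*(8*(-⅕) + 3) = 152*(-8/5 + 3) = 152*(7/5) = 1064/5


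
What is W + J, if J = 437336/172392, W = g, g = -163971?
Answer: -3533356412/21549 ≈ -1.6397e+5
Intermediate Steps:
W = -163971
J = 54667/21549 (J = 437336*(1/172392) = 54667/21549 ≈ 2.5369)
W + J = -163971 + 54667/21549 = -3533356412/21549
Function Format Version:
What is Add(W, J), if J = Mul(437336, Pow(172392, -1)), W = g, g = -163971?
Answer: Rational(-3533356412, 21549) ≈ -1.6397e+5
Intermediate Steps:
W = -163971
J = Rational(54667, 21549) (J = Mul(437336, Rational(1, 172392)) = Rational(54667, 21549) ≈ 2.5369)
Add(W, J) = Add(-163971, Rational(54667, 21549)) = Rational(-3533356412, 21549)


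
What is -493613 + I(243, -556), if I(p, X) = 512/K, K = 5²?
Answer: -12339813/25 ≈ -4.9359e+5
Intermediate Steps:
K = 25
I(p, X) = 512/25
-493613 + I(243, -556) = -493613 + 512/25 = -12339813/25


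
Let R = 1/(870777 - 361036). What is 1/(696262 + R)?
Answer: 509741/354913288143 ≈ 1.4362e-6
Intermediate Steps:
R = 1/509741 ≈ 1.9618e-6
1/(696262 + R) = 1/(696262 + 1/509741) = 1/(354913288143/509741) = 509741/354913288143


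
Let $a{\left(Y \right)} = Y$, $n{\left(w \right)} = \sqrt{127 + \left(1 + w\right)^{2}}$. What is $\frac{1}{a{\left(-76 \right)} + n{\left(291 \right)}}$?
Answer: $\frac{76}{79615} + \frac{\sqrt{85391}}{79615} \approx 0.004625$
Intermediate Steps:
$\frac{1}{a{\left(-76 \right)} + n{\left(291 \right)}} = \frac{1}{-76 + \sqrt{127 + \left(1 + 291\right)^{2}}} = \frac{1}{-76 + \sqrt{127 + 292^{2}}} = \frac{1}{-76 + \sqrt{127 + 85264}} = \frac{1}{-76 + \sqrt{85391}}$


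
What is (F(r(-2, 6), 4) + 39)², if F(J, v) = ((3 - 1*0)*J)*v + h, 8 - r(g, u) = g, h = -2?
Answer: 24649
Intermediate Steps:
r(g, u) = 8 - g
F(J, v) = -2 + 3*J*v (F(J, v) = ((3 - 1*0)*J)*v - 2 = ((3 + 0)*J)*v - 2 = (3*J)*v - 2 = 3*J*v - 2 = -2 + 3*J*v)
(F(r(-2, 6), 4) + 39)² = ((-2 + 3*(8 - 1*(-2))*4) + 39)² = ((-2 + 3*(8 + 2)*4) + 39)² = ((-2 + 3*10*4) + 39)² = ((-2 + 120) + 39)² = (118 + 39)² = 157² = 24649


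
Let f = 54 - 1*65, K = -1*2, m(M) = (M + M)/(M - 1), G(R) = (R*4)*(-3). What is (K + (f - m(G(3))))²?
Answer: 305809/1369 ≈ 223.38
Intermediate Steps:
G(R) = -12*R (G(R) = (4*R)*(-3) = -12*R)
m(M) = 2*M/(-1 + M) (m(M) = (2*M)/(-1 + M) = 2*M/(-1 + M))
K = -2
f = -11 (f = 54 - 65 = -11)
(K + (f - m(G(3))))² = (-2 + (-11 - 2*(-12*3)/(-1 - 12*3)))² = (-2 + (-11 - 2*(-36)/(-1 - 36)))² = (-2 + (-11 - 2*(-36)/(-37)))² = (-2 + (-11 - 2*(-36)*(-1)/37))² = (-2 + (-11 - 1*72/37))² = (-2 + (-11 - 72/37))² = (-2 - 479/37)² = (-553/37)² = 305809/1369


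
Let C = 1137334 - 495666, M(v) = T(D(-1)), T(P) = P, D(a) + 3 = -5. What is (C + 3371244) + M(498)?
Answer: 4012904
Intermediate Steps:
D(a) = -8 (D(a) = -3 - 5 = -8)
M(v) = -8
C = 641668
(C + 3371244) + M(498) = (641668 + 3371244) - 8 = 4012912 - 8 = 4012904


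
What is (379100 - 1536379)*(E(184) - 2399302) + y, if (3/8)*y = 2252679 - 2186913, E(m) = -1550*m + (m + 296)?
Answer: 3106162471514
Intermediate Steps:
E(m) = 296 - 1549*m (E(m) = -1550*m + (296 + m) = 296 - 1549*m)
y = 175376 (y = 8*(2252679 - 2186913)/3 = (8/3)*65766 = 175376)
(379100 - 1536379)*(E(184) - 2399302) + y = (379100 - 1536379)*((296 - 1549*184) - 2399302) + 175376 = -1157279*((296 - 285016) - 2399302) + 175376 = -1157279*(-284720 - 2399302) + 175376 = -1157279*(-2684022) + 175376 = 3106162296138 + 175376 = 3106162471514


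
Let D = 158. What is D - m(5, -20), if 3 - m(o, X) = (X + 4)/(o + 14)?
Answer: 2929/19 ≈ 154.16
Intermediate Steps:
m(o, X) = 3 - (4 + X)/(14 + o) (m(o, X) = 3 - (X + 4)/(o + 14) = 3 - (4 + X)/(14 + o))
D - m(5, -20) = 158 - (38 - 1*(-20) + 3*5)/(14 + 5) = 158 - (38 + 20 + 15)/19 = 158 - 73/19 = 2929/19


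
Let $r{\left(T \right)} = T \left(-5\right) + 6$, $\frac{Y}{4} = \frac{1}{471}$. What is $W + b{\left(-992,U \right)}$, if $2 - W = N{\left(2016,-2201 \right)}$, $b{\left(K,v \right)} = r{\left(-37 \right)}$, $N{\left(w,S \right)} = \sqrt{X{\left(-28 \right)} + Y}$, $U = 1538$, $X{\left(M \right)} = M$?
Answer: $193 - \frac{8 i \sqrt{97026}}{471} \approx 193.0 - 5.2907 i$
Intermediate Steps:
$Y = \frac{4}{471} \approx 0.0084926$
$N{\left(w,S \right)} = \frac{8 i \sqrt{97026}}{471}$ ($N{\left(w,S \right)} = \sqrt{-28 + \frac{4}{471}} = \sqrt{- \frac{13184}{471}} = \frac{8 i \sqrt{97026}}{471}$)
$r{\left(T \right)} = 6 - 5 T$ ($r{\left(T \right)} = - 5 T + 6 = 6 - 5 T$)
$b{\left(K,v \right)} = 191$ ($b{\left(K,v \right)} = 6 - -185 = 6 + 185 = 191$)
$W = 2 - \frac{8 i \sqrt{97026}}{471} \approx 2.0 - 5.2907 i$
$W + b{\left(-992,U \right)} = \left(2 - \frac{8 i \sqrt{97026}}{471}\right) + 191 = 193 - \frac{8 i \sqrt{97026}}{471}$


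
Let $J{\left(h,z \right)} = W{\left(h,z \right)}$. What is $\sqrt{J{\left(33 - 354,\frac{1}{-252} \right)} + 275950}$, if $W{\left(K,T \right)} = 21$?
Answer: $\sqrt{275971} \approx 525.33$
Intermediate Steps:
$J{\left(h,z \right)} = 21$
$\sqrt{J{\left(33 - 354,\frac{1}{-252} \right)} + 275950} = \sqrt{21 + 275950} = \sqrt{275971}$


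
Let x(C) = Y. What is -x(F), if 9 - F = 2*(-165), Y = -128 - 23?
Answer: 151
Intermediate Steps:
Y = -151
F = 339 (F = 9 - 2*(-165) = 9 - 1*(-330) = 9 + 330 = 339)
x(C) = -151
-x(F) = -1*(-151) = 151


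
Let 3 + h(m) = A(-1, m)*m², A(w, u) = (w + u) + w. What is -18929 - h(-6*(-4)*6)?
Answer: -2963438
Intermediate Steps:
A(w, u) = u + 2*w (A(w, u) = (u + w) + w = u + 2*w)
h(m) = -3 + m²*(-2 + m) (h(m) = -3 + (m + 2*(-1))*m² = -3 + (m - 2)*m² = -3 + (-2 + m)*m² = -3 + m²*(-2 + m))
-18929 - h(-6*(-4)*6) = -18929 - (-3 + (-6*(-4)*6)²*(-2 - 6*(-4)*6)) = -18929 - (-3 + (24*6)²*(-2 + 24*6)) = -18929 - (-3 + 144²*(-2 + 144)) = -18929 - (-3 + 20736*142) = -18929 - (-3 + 2944512) = -18929 - 1*2944509 = -18929 - 2944509 = -2963438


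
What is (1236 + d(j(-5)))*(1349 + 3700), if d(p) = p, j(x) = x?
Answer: 6215319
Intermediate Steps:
(1236 + d(j(-5)))*(1349 + 3700) = (1236 - 5)*(1349 + 3700) = 1231*5049 = 6215319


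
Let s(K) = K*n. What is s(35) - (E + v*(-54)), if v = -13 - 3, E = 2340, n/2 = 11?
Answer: -2434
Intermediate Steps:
n = 22 (n = 2*11 = 22)
s(K) = 22*K (s(K) = K*22 = 22*K)
v = -16
s(35) - (E + v*(-54)) = 22*35 - (2340 - 16*(-54)) = 770 - (2340 + 864) = 770 - 1*3204 = 770 - 3204 = -2434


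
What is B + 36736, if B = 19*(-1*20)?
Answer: 36356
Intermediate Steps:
B = -380 (B = 19*(-20) = -380)
B + 36736 = -380 + 36736 = 36356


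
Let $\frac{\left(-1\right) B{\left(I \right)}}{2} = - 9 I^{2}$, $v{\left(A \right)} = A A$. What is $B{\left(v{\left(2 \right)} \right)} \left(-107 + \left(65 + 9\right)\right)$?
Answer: $-9504$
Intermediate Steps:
$v{\left(A \right)} = A^{2}$
$B{\left(I \right)} = 18 I^{2}$ ($B{\left(I \right)} = - 2 \left(- 9 I^{2}\right) = 18 I^{2}$)
$B{\left(v{\left(2 \right)} \right)} \left(-107 + \left(65 + 9\right)\right) = 18 \left(2^{2}\right)^{2} \left(-107 + \left(65 + 9\right)\right) = 18 \cdot 4^{2} \left(-107 + 74\right) = 18 \cdot 16 \left(-33\right) = 288 \left(-33\right) = -9504$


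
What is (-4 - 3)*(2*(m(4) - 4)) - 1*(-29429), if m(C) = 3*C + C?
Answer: 29261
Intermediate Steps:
m(C) = 4*C
(-4 - 3)*(2*(m(4) - 4)) - 1*(-29429) = (-4 - 3)*(2*(4*4 - 4)) - 1*(-29429) = -14*(16 - 4) + 29429 = -14*12 + 29429 = -7*24 + 29429 = -168 + 29429 = 29261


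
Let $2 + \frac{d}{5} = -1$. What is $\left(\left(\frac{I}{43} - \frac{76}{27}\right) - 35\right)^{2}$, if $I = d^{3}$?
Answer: $\frac{18232560784}{1347921} \approx 13526.0$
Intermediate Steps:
$d = -15$ ($d = -10 + 5 \left(-1\right) = -10 - 5 = -15$)
$I = -3375$ ($I = \left(-15\right)^{3} = -3375$)
$\left(\left(\frac{I}{43} - \frac{76}{27}\right) - 35\right)^{2} = \left(\left(- \frac{3375}{43} - \frac{76}{27}\right) - 35\right)^{2} = \left(- \frac{94393}{1161} - 35\right)^{2} = \left(- \frac{135028}{1161}\right)^{2} = \frac{18232560784}{1347921}$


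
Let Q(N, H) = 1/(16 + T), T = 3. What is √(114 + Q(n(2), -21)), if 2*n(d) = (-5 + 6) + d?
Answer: √41173/19 ≈ 10.680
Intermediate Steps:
n(d) = ½ + d/2 (n(d) = ((-5 + 6) + d)/2 = (1 + d)/2 = ½ + d/2)
Q(N, H) = 1/19 (Q(N, H) = 1/(16 + 3) = 1/19)
√(114 + Q(n(2), -21)) = √(114 + 1/19) = √(2167/19) = √41173/19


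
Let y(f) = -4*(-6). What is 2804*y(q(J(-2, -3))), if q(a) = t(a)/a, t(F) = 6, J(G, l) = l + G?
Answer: 67296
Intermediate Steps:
J(G, l) = G + l
q(a) = 6/a
y(f) = 24
2804*y(q(J(-2, -3))) = 2804*24 = 67296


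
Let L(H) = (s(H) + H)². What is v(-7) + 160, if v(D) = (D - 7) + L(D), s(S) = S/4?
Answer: 3561/16 ≈ 222.56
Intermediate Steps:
s(S) = S/4 (s(S) = S*(¼) = S/4)
L(H) = 25*H²/16 (L(H) = (H/4 + H)² = (5*H/4)² = 25*H²/16)
v(D) = -7 + D + 25*D²/16 (v(D) = (D - 7) + 25*D²/16 = (-7 + D) + 25*D²/16 = -7 + D + 25*D²/16)
v(-7) + 160 = (-7 - 7 + (25/16)*(-7)²) + 160 = (-7 - 7 + (25/16)*49) + 160 = (-7 - 7 + 1225/16) + 160 = 1001/16 + 160 = 3561/16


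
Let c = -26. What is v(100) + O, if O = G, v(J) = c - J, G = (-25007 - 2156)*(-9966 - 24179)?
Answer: 927480509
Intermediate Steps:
G = 927480635 (G = -27163*(-34145) = 927480635)
v(J) = -26 - J
O = 927480635
v(100) + O = (-26 - 1*100) + 927480635 = (-26 - 100) + 927480635 = -126 + 927480635 = 927480509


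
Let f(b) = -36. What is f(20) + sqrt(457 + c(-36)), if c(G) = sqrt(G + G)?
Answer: -36 + sqrt(457 + 6*I*sqrt(2)) ≈ -14.622 + 0.19845*I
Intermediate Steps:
c(G) = sqrt(2)*sqrt(G) (c(G) = sqrt(2*G) = sqrt(2)*sqrt(G))
f(20) + sqrt(457 + c(-36)) = -36 + sqrt(457 + sqrt(2)*sqrt(-36)) = -36 + sqrt(457 + sqrt(2)*(6*I)) = -36 + sqrt(457 + 6*I*sqrt(2))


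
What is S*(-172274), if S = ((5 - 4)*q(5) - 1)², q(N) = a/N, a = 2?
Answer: -1550466/25 ≈ -62019.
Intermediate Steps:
q(N) = 2/N
S = 9/25 (S = ((5 - 4)*(2/5) - 1)² = (1*(2*(⅕)) - 1)² = (1*(⅖) - 1)² = (⅖ - 1)² = (-⅗)² = 9/25 ≈ 0.36000)
S*(-172274) = (9/25)*(-172274) = -1550466/25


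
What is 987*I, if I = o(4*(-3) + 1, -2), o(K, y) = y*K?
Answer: 21714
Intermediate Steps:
o(K, y) = K*y
I = 22 (I = (4*(-3) + 1)*(-2) = (-12 + 1)*(-2) = -11*(-2) = 22)
987*I = 987*22 = 21714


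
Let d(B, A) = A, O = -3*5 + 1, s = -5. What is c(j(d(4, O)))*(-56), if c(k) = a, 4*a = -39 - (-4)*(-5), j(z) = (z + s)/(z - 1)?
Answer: 826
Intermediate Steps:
O = -14 (O = -15 + 1 = -14)
j(z) = (-5 + z)/(-1 + z) (j(z) = (z - 5)/(z - 1) = (-5 + z)/(-1 + z))
a = -59/4 (a = (-39 - (-4)*(-5))/4 = (-39 - 1*20)/4 = (-39 - 20)/4 = (1/4)*(-59) = -59/4 ≈ -14.750)
c(k) = -59/4
c(j(d(4, O)))*(-56) = -59/4*(-56) = 826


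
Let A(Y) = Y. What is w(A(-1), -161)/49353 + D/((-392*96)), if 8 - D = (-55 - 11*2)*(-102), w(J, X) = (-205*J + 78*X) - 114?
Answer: -4551917/103180672 ≈ -0.044116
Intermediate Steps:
w(J, X) = -114 - 205*J + 78*X
D = -7846 (D = 8 - (-55 - 11*2)*(-102) = 8 - (-55 - 22)*(-102) = 8 - (-77)*(-102) = 8 - 1*7854 = 8 - 7854 = -7846)
w(A(-1), -161)/49353 + D/((-392*96)) = (-114 - 205*(-1) + 78*(-161))/49353 - 7846/((-392*96)) = (-114 + 205 - 12558)*(1/49353) - 7846/(-37632) = -12467*1/49353 - 7846*(-1/37632) = -12467/49353 + 3923/18816 = -4551917/103180672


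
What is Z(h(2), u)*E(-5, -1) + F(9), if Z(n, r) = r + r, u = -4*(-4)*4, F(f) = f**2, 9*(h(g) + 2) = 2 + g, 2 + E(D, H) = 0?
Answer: -175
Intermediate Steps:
E(D, H) = -2 (E(D, H) = -2 + 0 = -2)
h(g) = -16/9 + g/9 (h(g) = -2 + (2 + g)/9 = -2 + (2/9 + g/9) = -16/9 + g/9)
u = 64 (u = 16*4 = 64)
Z(n, r) = 2*r
Z(h(2), u)*E(-5, -1) + F(9) = (2*64)*(-2) + 9**2 = 128*(-2) + 81 = -256 + 81 = -175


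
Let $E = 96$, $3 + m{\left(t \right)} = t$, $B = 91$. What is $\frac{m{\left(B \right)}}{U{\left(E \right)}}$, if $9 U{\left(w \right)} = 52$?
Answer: $\frac{198}{13} \approx 15.231$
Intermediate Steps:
$m{\left(t \right)} = -3 + t$
$U{\left(w \right)} = \frac{52}{9}$ ($U{\left(w \right)} = \frac{1}{9} \cdot 52 = \frac{52}{9}$)
$\frac{m{\left(B \right)}}{U{\left(E \right)}} = \frac{-3 + 91}{\frac{52}{9}} = 88 \cdot \frac{9}{52} = \frac{198}{13}$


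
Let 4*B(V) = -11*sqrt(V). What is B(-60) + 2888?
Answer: 2888 - 11*I*sqrt(15)/2 ≈ 2888.0 - 21.301*I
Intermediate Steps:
B(V) = -11*sqrt(V)/4 (B(V) = (-11*sqrt(V))/4 = -11*sqrt(V)/4)
B(-60) + 2888 = -11*I*sqrt(15)/2 + 2888 = 2888 - 11*I*sqrt(15)/2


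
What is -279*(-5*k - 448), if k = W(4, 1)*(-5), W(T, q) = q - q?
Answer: 124992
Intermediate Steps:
W(T, q) = 0
k = 0 (k = 0*(-5) = 0)
-279*(-5*k - 448) = -279*(-5*0 - 448) = -279*(0 - 448) = -279*(-448) = 124992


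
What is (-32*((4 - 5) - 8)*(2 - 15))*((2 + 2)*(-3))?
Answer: 44928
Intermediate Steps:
(-32*((4 - 5) - 8)*(2 - 15))*((2 + 2)*(-3)) = (-32*(-1 - 8)*(-13))*(4*(-3)) = -(-288)*(-13)*(-12) = -32*117*(-12) = -3744*(-12) = 44928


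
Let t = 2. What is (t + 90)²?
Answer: 8464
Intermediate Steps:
(t + 90)² = (2 + 90)² = 92² = 8464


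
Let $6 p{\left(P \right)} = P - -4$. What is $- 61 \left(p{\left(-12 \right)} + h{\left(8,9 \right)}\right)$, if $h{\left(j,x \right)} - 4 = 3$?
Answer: $- \frac{1037}{3} \approx -345.67$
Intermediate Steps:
$h{\left(j,x \right)} = 7$ ($h{\left(j,x \right)} = 4 + 3 = 7$)
$p{\left(P \right)} = \frac{2}{3} + \frac{P}{6}$ ($p{\left(P \right)} = \frac{P - -4}{6} = \frac{P + 4}{6} = \frac{4 + P}{6} = \frac{2}{3} + \frac{P}{6}$)
$- 61 \left(p{\left(-12 \right)} + h{\left(8,9 \right)}\right) = - 61 \left(\left(\frac{2}{3} + \frac{1}{6} \left(-12\right)\right) + 7\right) = - 61 \left(\left(\frac{2}{3} - 2\right) + 7\right) = - 61 \left(- \frac{4}{3} + 7\right) = \left(-61\right) \frac{17}{3} = - \frac{1037}{3}$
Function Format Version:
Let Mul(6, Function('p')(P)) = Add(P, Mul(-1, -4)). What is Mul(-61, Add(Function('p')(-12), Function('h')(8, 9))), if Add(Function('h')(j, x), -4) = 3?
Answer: Rational(-1037, 3) ≈ -345.67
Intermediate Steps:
Function('h')(j, x) = 7 (Function('h')(j, x) = Add(4, 3) = 7)
Function('p')(P) = Add(Rational(2, 3), Mul(Rational(1, 6), P)) (Function('p')(P) = Mul(Rational(1, 6), Add(P, Mul(-1, -4))) = Mul(Rational(1, 6), Add(P, 4)) = Mul(Rational(1, 6), Add(4, P)) = Add(Rational(2, 3), Mul(Rational(1, 6), P)))
Mul(-61, Add(Function('p')(-12), Function('h')(8, 9))) = Mul(-61, Add(Add(Rational(2, 3), Mul(Rational(1, 6), -12)), 7)) = Mul(-61, Add(Add(Rational(2, 3), -2), 7)) = Mul(-61, Add(Rational(-4, 3), 7)) = Mul(-61, Rational(17, 3)) = Rational(-1037, 3)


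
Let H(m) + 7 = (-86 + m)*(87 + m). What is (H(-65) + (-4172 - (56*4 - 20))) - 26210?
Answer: -33915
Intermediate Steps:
H(m) = -7 + (-86 + m)*(87 + m)
(H(-65) + (-4172 - (56*4 - 20))) - 26210 = ((-7489 - 65 + (-65)²) + (-4172 - (56*4 - 20))) - 26210 = ((-7489 - 65 + 4225) + (-4172 - (224 - 20))) - 26210 = (-3329 + (-4172 - 1*204)) - 26210 = (-3329 + (-4172 - 204)) - 26210 = (-3329 - 4376) - 26210 = -7705 - 26210 = -33915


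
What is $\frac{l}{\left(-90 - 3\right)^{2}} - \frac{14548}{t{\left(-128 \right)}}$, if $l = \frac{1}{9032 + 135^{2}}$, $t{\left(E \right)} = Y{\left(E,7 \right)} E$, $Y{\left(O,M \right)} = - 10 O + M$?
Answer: $\frac{31755832975}{359590916256} \approx 0.088311$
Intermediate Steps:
$Y{\left(O,M \right)} = M - 10 O$
$t{\left(E \right)} = E \left(7 - 10 E\right)$ ($t{\left(E \right)} = \left(7 - 10 E\right) E = E \left(7 - 10 E\right)$)
$l = \frac{1}{27257}$ ($l = \frac{1}{9032 + 18225} = \frac{1}{27257} \approx 3.6688 \cdot 10^{-5}$)
$\frac{l}{\left(-90 - 3\right)^{2}} - \frac{14548}{t{\left(-128 \right)}} = \frac{1}{27257 \left(-90 - 3\right)^{2}} - \frac{14548}{\left(-128\right) \left(7 - -1280\right)} = \frac{1}{27257 \left(-93\right)^{2}} - \frac{14548}{\left(-128\right) \left(7 + 1280\right)} = \frac{1}{27257 \cdot 8649} - \frac{14548}{\left(-128\right) 1287} = \frac{1}{27257} \cdot \frac{1}{8649} - \frac{14548}{-164736} = \frac{1}{235745793} - - \frac{3637}{41184} = \frac{1}{235745793} + \frac{3637}{41184} = \frac{31755832975}{359590916256}$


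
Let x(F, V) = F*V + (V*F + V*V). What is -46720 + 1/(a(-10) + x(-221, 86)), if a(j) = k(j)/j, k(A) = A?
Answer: -1430332801/30615 ≈ -46720.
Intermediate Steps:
a(j) = 1 (a(j) = j/j = 1)
x(F, V) = V² + 2*F*V (x(F, V) = F*V + (F*V + V²) = F*V + (V² + F*V) = V² + 2*F*V)
-46720 + 1/(a(-10) + x(-221, 86)) = -46720 + 1/(1 + 86*(86 + 2*(-221))) = -46720 + 1/(1 + 86*(86 - 442)) = -46720 + 1/(1 + 86*(-356)) = -46720 + 1/(1 - 30616) = -46720 + 1/(-30615) = -46720 - 1/30615 = -1430332801/30615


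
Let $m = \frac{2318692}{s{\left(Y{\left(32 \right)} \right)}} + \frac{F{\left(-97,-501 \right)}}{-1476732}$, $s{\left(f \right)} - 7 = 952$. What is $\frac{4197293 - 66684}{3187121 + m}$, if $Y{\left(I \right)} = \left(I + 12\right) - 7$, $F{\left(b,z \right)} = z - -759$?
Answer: $\frac{974951764617782}{752830031447945} \approx 1.295$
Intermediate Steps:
$F{\left(b,z \right)} = 759 + z$ ($F{\left(b,z \right)} = z + 759 = 759 + z$)
$Y{\left(I \right)} = 5 + I$ ($Y{\left(I \right)} = \left(12 + I\right) - 7 = 5 + I$)
$s{\left(f \right)} = 959$ ($s{\left(f \right)} = 7 + 952 = 959$)
$m = \frac{570681071187}{236030998}$ ($m = \frac{2318692}{959} + \frac{759 - 501}{-1476732} = 2318692 \cdot \frac{1}{959} + 258 \left(- \frac{1}{1476732}\right) = \frac{2318692}{959} - \frac{43}{246122} = \frac{570681071187}{236030998} \approx 2417.8$)
$\frac{4197293 - 66684}{3187121 + m} = \frac{4197293 - 66684}{3187121 + \frac{570681071187}{236030998}} = \frac{4130609}{\frac{752830031447945}{236030998}} = 4130609 \cdot \frac{236030998}{752830031447945} = \frac{974951764617782}{752830031447945}$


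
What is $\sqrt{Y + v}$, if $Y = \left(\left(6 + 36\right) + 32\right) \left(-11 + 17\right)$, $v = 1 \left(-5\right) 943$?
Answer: $i \sqrt{4271} \approx 65.353 i$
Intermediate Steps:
$v = -4715$ ($v = \left(-5\right) 943 = -4715$)
$Y = 444$ ($Y = \left(42 + 32\right) 6 = 74 \cdot 6 = 444$)
$\sqrt{Y + v} = \sqrt{444 - 4715} = \sqrt{-4271} = i \sqrt{4271}$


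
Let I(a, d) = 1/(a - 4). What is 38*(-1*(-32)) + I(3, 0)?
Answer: 1215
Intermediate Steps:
I(a, d) = 1/(-4 + a)
38*(-1*(-32)) + I(3, 0) = 38*(-1*(-32)) + 1/(-4 + 3) = 38*32 + 1/(-1) = 1216 - 1 = 1215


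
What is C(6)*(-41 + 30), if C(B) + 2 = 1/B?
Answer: 121/6 ≈ 20.167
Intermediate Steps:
C(B) = -2 + 1/B
C(6)*(-41 + 30) = (-2 + 1/6)*(-41 + 30) = (-2 + ⅙)*(-11) = -11/6*(-11) = 121/6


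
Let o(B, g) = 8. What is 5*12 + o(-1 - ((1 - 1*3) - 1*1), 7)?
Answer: 68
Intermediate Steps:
5*12 + o(-1 - ((1 - 1*3) - 1*1), 7) = 5*12 + 8 = 60 + 8 = 68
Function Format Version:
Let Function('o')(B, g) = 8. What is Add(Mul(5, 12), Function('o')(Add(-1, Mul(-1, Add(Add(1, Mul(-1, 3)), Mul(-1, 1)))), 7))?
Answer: 68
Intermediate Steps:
Add(Mul(5, 12), Function('o')(Add(-1, Mul(-1, Add(Add(1, Mul(-1, 3)), Mul(-1, 1)))), 7)) = Add(Mul(5, 12), 8) = Add(60, 8) = 68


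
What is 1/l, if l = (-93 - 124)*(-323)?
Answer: 1/70091 ≈ 1.4267e-5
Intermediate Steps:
l = 70091 (l = -217*(-323) = 70091)
1/l = 1/70091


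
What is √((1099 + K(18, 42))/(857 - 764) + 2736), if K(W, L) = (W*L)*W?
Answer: √25031415/93 ≈ 53.797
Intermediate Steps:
K(W, L) = L*W² (K(W, L) = (L*W)*W = L*W²)
√((1099 + K(18, 42))/(857 - 764) + 2736) = √((1099 + 42*18²)/(857 - 764) + 2736) = √((1099 + 42*324)/93 + 2736) = √((1099 + 13608)*(1/93) + 2736) = √(14707*(1/93) + 2736) = √(14707/93 + 2736) = √(269155/93) = √25031415/93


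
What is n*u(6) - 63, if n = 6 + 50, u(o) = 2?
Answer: 49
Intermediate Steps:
n = 56
n*u(6) - 63 = 56*2 - 63 = 112 - 63 = 49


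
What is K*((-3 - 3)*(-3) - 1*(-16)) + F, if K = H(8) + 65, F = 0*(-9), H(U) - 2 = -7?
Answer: 2040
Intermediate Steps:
H(U) = -5 (H(U) = 2 - 7 = -5)
F = 0
K = 60 (K = -5 + 65 = 60)
K*((-3 - 3)*(-3) - 1*(-16)) + F = 60*((-3 - 3)*(-3) - 1*(-16)) + 0 = 60*(-6*(-3) + 16) + 0 = 60*(18 + 16) + 0 = 60*34 + 0 = 2040 + 0 = 2040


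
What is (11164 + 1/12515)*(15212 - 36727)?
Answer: -601204234683/2503 ≈ -2.4019e+8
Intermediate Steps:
(11164 + 1/12515)*(15212 - 36727) = (11164 + 1/12515)*(-21515) = (139717461/12515)*(-21515) = -601204234683/2503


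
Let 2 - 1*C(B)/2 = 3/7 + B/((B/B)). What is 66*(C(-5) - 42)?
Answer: -13332/7 ≈ -1904.6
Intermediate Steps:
C(B) = 22/7 - 2*B (C(B) = 4 - 2*(3/7 + B/((B/B))) = 4 - 2*(3*(⅐) + B/1) = 4 - 2*(3/7 + B*1) = 4 - 2*(3/7 + B) = 4 + (-6/7 - 2*B) = 22/7 - 2*B)
66*(C(-5) - 42) = 66*((22/7 - 2*(-5)) - 42) = 66*((22/7 + 10) - 42) = 66*(92/7 - 42) = 66*(-202/7) = -13332/7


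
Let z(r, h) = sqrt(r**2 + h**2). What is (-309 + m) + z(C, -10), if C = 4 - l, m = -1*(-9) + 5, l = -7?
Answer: -295 + sqrt(221) ≈ -280.13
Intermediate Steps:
m = 14 (m = 9 + 5 = 14)
C = 11 (C = 4 - 1*(-7) = 4 + 7 = 11)
z(r, h) = sqrt(h**2 + r**2)
(-309 + m) + z(C, -10) = (-309 + 14) + sqrt((-10)**2 + 11**2) = -295 + sqrt(100 + 121) = -295 + sqrt(221)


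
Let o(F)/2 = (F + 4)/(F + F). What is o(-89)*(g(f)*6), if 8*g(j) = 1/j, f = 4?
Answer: 255/1424 ≈ 0.17907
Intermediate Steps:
g(j) = 1/(8*j)
o(F) = (4 + F)/F (o(F) = 2*((F + 4)/(F + F)) = 2*((4 + F)/((2*F))) = 2*((4 + F)*(1/(2*F))) = 2*((4 + F)/(2*F)) = (4 + F)/F)
o(-89)*(g(f)*6) = ((4 - 89)/(-89))*(((⅛)/4)*6) = (-1/89*(-85))*(((⅛)*(¼))*6) = 85*((1/32)*6)/89 = (85/89)*(3/16) = 255/1424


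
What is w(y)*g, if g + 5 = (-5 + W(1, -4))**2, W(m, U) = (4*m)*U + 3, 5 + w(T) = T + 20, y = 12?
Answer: 8613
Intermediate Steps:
w(T) = 15 + T (w(T) = -5 + (T + 20) = -5 + (20 + T) = 15 + T)
W(m, U) = 3 + 4*U*m (W(m, U) = 4*U*m + 3 = 3 + 4*U*m)
g = 319 (g = -5 + (-5 + (3 + 4*(-4)*1))**2 = -5 + (-5 + (3 - 16))**2 = -5 + (-5 - 13)**2 = -5 + (-18)**2 = -5 + 324 = 319)
w(y)*g = (15 + 12)*319 = 27*319 = 8613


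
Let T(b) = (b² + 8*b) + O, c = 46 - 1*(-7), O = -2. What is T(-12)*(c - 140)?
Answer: -4002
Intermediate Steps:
c = 53 (c = 46 + 7 = 53)
T(b) = -2 + b² + 8*b (T(b) = (b² + 8*b) - 2 = -2 + b² + 8*b)
T(-12)*(c - 140) = (-2 + (-12)² + 8*(-12))*(53 - 140) = (-2 + 144 - 96)*(-87) = 46*(-87) = -4002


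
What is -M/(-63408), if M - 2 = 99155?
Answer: 99157/63408 ≈ 1.5638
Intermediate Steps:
M = 99157 (M = 2 + 99155 = 99157)
-M/(-63408) = -99157/(-63408) = -99157*(-1)/63408 = -1*(-99157/63408) = 99157/63408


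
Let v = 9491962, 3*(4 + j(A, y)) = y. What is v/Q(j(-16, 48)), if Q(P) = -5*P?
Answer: -4745981/30 ≈ -1.5820e+5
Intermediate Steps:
j(A, y) = -4 + y/3
v/Q(j(-16, 48)) = 9491962/((-5*(-4 + (⅓)*48))) = 9491962/((-5*(-4 + 16))) = 9491962/((-5*12)) = 9491962/(-60) = 9491962*(-1/60) = -4745981/30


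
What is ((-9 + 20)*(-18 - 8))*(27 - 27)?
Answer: 0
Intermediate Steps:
((-9 + 20)*(-18 - 8))*(27 - 27) = (11*(-26))*0 = -286*0 = 0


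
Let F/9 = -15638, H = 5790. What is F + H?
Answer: -134952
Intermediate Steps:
F = -140742 (F = 9*(-15638) = -140742)
F + H = -140742 + 5790 = -134952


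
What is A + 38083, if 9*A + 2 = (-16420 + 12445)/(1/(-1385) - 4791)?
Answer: 2274302291695/59719824 ≈ 38083.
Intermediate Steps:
A = -7765697/59719824 (A = -2/9 + ((-16420 + 12445)/(1/(-1385) - 4791))/9 = -2/9 + (-3975/(-1/1385 - 4791))/9 = -2/9 + (-3975/(-6635536/1385))/9 = -2/9 + (-3975*(-1385/6635536))/9 = -2/9 + (⅑)*(5505375/6635536) = -2/9 + 1835125/19906608 = -7765697/59719824 ≈ -0.13004)
A + 38083 = -7765697/59719824 + 38083 = 2274302291695/59719824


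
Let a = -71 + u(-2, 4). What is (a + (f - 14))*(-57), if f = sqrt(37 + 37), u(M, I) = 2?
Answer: 4731 - 57*sqrt(74) ≈ 4240.7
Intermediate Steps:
f = sqrt(74) ≈ 8.6023
a = -69 (a = -71 + 2 = -69)
(a + (f - 14))*(-57) = (-69 + (sqrt(74) - 14))*(-57) = (-69 + (-14 + sqrt(74)))*(-57) = (-83 + sqrt(74))*(-57) = 4731 - 57*sqrt(74)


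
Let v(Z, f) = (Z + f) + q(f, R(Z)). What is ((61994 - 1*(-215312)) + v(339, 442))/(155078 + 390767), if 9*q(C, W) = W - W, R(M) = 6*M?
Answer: 278087/545845 ≈ 0.50946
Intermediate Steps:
q(C, W) = 0 (q(C, W) = (W - W)/9 = (⅑)*0 = 0)
v(Z, f) = Z + f (v(Z, f) = (Z + f) + 0 = Z + f)
((61994 - 1*(-215312)) + v(339, 442))/(155078 + 390767) = ((61994 - 1*(-215312)) + (339 + 442))/(155078 + 390767) = ((61994 + 215312) + 781)/545845 = (277306 + 781)*(1/545845) = 278087*(1/545845) = 278087/545845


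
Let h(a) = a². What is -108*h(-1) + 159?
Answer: 51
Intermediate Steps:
-108*h(-1) + 159 = -108*(-1)² + 159 = -108*1 + 159 = -108 + 159 = 51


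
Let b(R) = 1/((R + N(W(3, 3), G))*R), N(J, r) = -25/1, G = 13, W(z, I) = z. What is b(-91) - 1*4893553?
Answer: -51656345467/10556 ≈ -4.8936e+6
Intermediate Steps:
N(J, r) = -25 (N(J, r) = -25*1 = -25)
b(R) = 1/(R*(-25 + R)) (b(R) = 1/((R - 25)*R) = 1/((-25 + R)*R) = 1/(R*(-25 + R)))
b(-91) - 1*4893553 = 1/((-91)*(-25 - 91)) - 1*4893553 = -1/91/(-116) - 4893553 = -1/91*(-1/116) - 4893553 = 1/10556 - 4893553 = -51656345467/10556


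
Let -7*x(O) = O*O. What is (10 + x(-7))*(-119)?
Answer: -357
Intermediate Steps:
x(O) = -O²/7 (x(O) = -O*O/7 = -O²/7)
(10 + x(-7))*(-119) = (10 - ⅐*(-7)²)*(-119) = (10 - ⅐*49)*(-119) = (10 - 7)*(-119) = 3*(-119) = -357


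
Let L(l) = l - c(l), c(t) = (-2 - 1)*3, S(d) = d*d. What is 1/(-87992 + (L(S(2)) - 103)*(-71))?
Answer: -1/81602 ≈ -1.2255e-5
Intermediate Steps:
S(d) = d²
c(t) = -9 (c(t) = -3*3 = -9)
L(l) = 9 + l (L(l) = l - 1*(-9) = l + 9 = 9 + l)
1/(-87992 + (L(S(2)) - 103)*(-71)) = 1/(-87992 + ((9 + 2²) - 103)*(-71)) = 1/(-87992 + ((9 + 4) - 103)*(-71)) = 1/(-87992 + (13 - 103)*(-71)) = 1/(-87992 - 90*(-71)) = 1/(-87992 + 6390) = 1/(-81602) = -1/81602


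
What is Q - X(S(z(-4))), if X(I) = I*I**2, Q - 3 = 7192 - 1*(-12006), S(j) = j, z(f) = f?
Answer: 19265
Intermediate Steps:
Q = 19201 (Q = 3 + (7192 - 1*(-12006)) = 3 + (7192 + 12006) = 3 + 19198 = 19201)
X(I) = I**3
Q - X(S(z(-4))) = 19201 - 1*(-4)**3 = 19201 - 1*(-64) = 19201 + 64 = 19265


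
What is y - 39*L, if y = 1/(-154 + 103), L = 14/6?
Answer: -4642/51 ≈ -91.020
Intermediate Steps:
L = 7/3 (L = 14*(⅙) = 7/3 ≈ 2.3333)
y = -1/51 (y = 1/(-51) = -1/51 ≈ -0.019608)
y - 39*L = -1/51 - 39*7/3 = -1/51 - 91 = -4642/51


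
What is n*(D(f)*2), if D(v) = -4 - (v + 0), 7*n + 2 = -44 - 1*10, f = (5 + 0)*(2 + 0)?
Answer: 224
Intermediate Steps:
f = 10 (f = 5*2 = 10)
n = -8 (n = -2/7 + (-44 - 1*10)/7 = -2/7 + (-44 - 10)/7 = -2/7 + (1/7)*(-54) = -2/7 - 54/7 = -8)
D(v) = -4 - v
n*(D(f)*2) = -8*(-4 - 1*10)*2 = -8*(-4 - 10)*2 = -(-112)*2 = -8*(-28) = 224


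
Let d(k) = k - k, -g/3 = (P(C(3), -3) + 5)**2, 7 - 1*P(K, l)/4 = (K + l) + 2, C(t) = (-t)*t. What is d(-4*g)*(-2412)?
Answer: 0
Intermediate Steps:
C(t) = -t**2
P(K, l) = 20 - 4*K - 4*l (P(K, l) = 28 - 4*((K + l) + 2) = 28 - 4*(2 + K + l) = 28 + (-8 - 4*K - 4*l) = 20 - 4*K - 4*l)
g = -15987 (g = -3*((20 - (-4)*3**2 - 4*(-3)) + 5)**2 = -3*((20 - (-4)*9 + 12) + 5)**2 = -3*((20 - 4*(-9) + 12) + 5)**2 = -3*((20 + 36 + 12) + 5)**2 = -3*(68 + 5)**2 = -3*73**2 = -3*5329 = -15987)
d(k) = 0
d(-4*g)*(-2412) = 0*(-2412) = 0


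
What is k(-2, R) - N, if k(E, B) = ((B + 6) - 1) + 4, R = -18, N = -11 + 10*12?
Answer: -118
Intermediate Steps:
N = 109 (N = -11 + 120 = 109)
k(E, B) = 9 + B (k(E, B) = ((6 + B) - 1) + 4 = (5 + B) + 4 = 9 + B)
k(-2, R) - N = (9 - 18) - 1*109 = -9 - 109 = -118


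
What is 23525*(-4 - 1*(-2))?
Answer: -47050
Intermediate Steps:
23525*(-4 - 1*(-2)) = 23525*(-4 + 2) = 23525*(-2) = -47050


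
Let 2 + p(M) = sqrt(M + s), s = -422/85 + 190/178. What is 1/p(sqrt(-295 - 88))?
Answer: 7565/(-15130 + sqrt(7565)*sqrt(-29483 + 7565*I*sqrt(383))) ≈ 0.066042 - 0.27363*I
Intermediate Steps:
s = -29483/7565 (s = -422*1/85 + 190*(1/178) = -422/85 + 95/89 = -29483/7565 ≈ -3.8973)
p(M) = -2 + sqrt(-29483/7565 + M) (p(M) = -2 + sqrt(M - 29483/7565) = -2 + sqrt(-29483/7565 + M))
1/p(sqrt(-295 - 88)) = 1/(-2 + sqrt(-223038895 + 57229225*sqrt(-295 - 88))/7565) = 1/(-2 + sqrt(-223038895 + 57229225*sqrt(-383))/7565) = 1/(-2 + sqrt(-223038895 + 57229225*(I*sqrt(383)))/7565) = 1/(-2 + sqrt(-223038895 + 57229225*I*sqrt(383))/7565)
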